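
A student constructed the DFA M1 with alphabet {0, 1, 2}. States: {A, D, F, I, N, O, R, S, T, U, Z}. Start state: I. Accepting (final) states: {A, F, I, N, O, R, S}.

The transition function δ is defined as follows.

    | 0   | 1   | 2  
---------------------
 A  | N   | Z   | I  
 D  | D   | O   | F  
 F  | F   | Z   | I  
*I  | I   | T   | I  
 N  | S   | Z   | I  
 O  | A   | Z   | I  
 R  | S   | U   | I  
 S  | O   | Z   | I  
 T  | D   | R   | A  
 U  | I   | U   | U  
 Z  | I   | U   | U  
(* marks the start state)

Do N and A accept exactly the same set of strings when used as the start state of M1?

Start with accepting vs non-accepting: {A,F,I,N,O,R,S} | {D,T,U,Z}.
On input 0, block {D,T,U,Z} splits into {U,Z} and {D,T}.
Refine {A,F,I,N,O,R,S} on symbol 1: members go to different blocks, giving {A,F,N,O,R,S} and {I}.
The partition is now stable with 4 blocks: {A,F,N,O,R,S} | {U,Z} | {D,T} | {I}.
N and A lie in the same block of the stable partition, so they are equivalent — no string distinguishes them.

Yes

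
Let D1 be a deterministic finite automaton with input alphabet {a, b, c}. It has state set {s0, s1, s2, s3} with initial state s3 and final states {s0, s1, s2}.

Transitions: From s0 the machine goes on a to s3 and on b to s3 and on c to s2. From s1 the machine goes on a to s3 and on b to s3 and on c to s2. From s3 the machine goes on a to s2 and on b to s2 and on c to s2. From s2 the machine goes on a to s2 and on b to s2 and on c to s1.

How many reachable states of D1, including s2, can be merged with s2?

1

First remove the unreachable states {s0}; 3 states remain.
P0 = {s1,s2} | {s3}.
Split {s1,s2} by δ(·,a) → {s1} and {s2}.
Stable partition: {s1} | {s3} | {s2} — 3 equivalence classes.
The equivalence class containing s2 is {s2}, of size 1.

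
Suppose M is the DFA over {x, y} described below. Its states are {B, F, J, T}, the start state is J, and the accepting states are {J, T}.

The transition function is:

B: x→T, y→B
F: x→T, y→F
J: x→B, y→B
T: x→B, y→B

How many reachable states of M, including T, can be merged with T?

2

Reachable states from the start: {B,J,T}. Unreachable: {F} — drop them.
Initial partition by acceptance: {J,T} | {B}.
No further refinement is possible. Final partition (2 blocks): {J,T} | {B}.
The equivalence class containing T is {J,T}, of size 2.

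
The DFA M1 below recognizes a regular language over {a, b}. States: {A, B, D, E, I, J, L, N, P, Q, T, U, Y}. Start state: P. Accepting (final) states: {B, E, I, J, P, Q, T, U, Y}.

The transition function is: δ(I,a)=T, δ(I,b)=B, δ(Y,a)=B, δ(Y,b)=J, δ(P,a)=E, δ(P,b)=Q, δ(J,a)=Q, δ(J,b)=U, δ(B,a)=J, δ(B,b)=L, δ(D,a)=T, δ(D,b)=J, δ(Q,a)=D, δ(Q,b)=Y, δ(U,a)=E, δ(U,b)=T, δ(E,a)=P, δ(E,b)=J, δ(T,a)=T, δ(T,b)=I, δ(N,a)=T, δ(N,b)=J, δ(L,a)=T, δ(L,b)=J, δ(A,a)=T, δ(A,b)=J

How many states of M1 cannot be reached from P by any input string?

BFS from P reaches {B, D, E, I, J, L, P, Q, T, U, Y}; the 2 state(s) A, N are never visited.

2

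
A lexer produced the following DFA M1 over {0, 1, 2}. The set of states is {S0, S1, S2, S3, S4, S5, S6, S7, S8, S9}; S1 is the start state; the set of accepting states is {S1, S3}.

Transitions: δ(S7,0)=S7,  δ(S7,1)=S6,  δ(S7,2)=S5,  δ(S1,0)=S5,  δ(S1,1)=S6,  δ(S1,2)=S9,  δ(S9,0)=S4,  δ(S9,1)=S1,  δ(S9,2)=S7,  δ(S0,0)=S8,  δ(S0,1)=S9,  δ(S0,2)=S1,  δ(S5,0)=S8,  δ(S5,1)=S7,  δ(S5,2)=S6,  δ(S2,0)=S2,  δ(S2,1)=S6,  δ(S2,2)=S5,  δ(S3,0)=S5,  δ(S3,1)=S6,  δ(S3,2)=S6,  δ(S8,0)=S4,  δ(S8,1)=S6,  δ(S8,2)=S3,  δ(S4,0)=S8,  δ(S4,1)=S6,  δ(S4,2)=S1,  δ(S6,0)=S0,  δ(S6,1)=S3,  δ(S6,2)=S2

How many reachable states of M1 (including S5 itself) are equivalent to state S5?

All states are reachable from the start state.
Start with accepting vs non-accepting: {S1,S3} | {S0,S2,S4,S5,S6,S7,S8,S9}.
On input 1, block {S0,S2,S4,S5,S6,S7,S8,S9} splits into {S0,S2,S4,S5,S7,S8} and {S6,S9}.
On input 1, block {S0,S2,S4,S5,S7,S8} splits into {S0,S2,S4,S7,S8} and {S5}.
On input 2, block {S0,S2,S4,S7,S8} splits into {S0,S4,S8} and {S2,S7}.
No further refinement is possible. Final partition (5 blocks): {S1,S3} | {S0,S4,S8} | {S6,S9} | {S5} | {S2,S7}.
The equivalence class containing S5 is {S5}, of size 1.

1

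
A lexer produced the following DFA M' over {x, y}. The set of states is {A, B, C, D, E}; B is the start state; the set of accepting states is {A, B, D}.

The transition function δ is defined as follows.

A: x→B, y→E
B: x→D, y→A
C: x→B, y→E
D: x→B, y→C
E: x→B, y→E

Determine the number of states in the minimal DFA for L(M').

All states are reachable from the start state.
P0 = {A,B,D} | {C,E}.
On input y, block {A,B,D} splits into {A,D} and {B}.
No further refinement is possible. Final partition (3 blocks): {A,D} | {C,E} | {B}.

3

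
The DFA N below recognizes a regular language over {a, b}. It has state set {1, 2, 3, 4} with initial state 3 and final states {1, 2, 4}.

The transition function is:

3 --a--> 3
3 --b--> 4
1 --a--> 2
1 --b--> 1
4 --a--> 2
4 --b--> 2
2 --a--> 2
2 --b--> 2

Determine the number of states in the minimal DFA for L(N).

2

Reachable states from the start: {2,3,4}. Unreachable: {1} — drop them.
P0 = {2,4} | {3}.
Stable partition: {2,4} | {3} — 2 equivalence classes.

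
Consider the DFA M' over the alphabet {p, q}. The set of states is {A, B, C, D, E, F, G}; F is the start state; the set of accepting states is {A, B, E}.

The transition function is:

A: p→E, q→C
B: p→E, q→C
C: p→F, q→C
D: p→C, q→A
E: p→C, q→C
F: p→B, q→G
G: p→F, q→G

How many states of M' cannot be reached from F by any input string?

Starting at F and following transitions, the reachable set is {B, C, E, F, G}. That leaves A, D unreachable — 2 in total.

2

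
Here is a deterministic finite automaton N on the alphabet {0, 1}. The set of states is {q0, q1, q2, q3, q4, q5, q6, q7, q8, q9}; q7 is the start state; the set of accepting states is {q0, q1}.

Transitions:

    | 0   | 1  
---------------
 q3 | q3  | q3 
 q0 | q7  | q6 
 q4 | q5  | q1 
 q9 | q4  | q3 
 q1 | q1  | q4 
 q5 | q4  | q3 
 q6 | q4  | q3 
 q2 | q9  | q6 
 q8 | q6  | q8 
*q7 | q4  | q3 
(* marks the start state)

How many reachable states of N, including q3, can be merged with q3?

1

States {q0,q2,q6,q8,q9} cannot be reached from the start state, so discard them.
P0 = {q1} | {q3,q4,q5,q7}.
Refine {q3,q4,q5,q7} on symbol 1: members go to different blocks, giving {q3,q5,q7} and {q4}.
Refine {q3,q5,q7} on symbol 0: members go to different blocks, giving {q5,q7} and {q3}.
Stable partition: {q1} | {q5,q7} | {q4} | {q3} — 4 equivalence classes.
The equivalence class containing q3 is {q3}, of size 1.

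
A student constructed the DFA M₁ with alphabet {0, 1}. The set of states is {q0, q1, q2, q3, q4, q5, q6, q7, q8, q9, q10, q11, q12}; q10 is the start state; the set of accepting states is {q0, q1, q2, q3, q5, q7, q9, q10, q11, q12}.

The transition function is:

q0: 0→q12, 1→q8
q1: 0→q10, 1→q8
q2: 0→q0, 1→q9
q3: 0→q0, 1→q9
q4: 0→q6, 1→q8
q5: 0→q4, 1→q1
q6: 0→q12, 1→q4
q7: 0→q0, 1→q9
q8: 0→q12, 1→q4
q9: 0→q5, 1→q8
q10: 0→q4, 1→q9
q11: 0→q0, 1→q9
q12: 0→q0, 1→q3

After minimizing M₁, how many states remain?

7

States {q2,q7,q11} cannot be reached from the start state, so discard them.
Start with accepting vs non-accepting: {q0,q1,q3,q5,q9,q10,q12} | {q4,q6,q8}.
Split {q0,q1,q3,q5,q9,q10,q12} by δ(·,0) → {q0,q1,q3,q9,q12} and {q5,q10}.
Split {q0,q1,q3,q9,q12} by δ(·,0) → {q0,q3,q12} and {q1,q9}.
Split {q0,q3,q12} by δ(·,1) → {q0} and {q3} and {q12}.
On input 0, block {q4,q6,q8} splits into {q6,q8} and {q4}.
Stable partition: {q0} | {q6,q8} | {q5,q10} | {q1,q9} | {q3} | {q12} | {q4} — 7 equivalence classes.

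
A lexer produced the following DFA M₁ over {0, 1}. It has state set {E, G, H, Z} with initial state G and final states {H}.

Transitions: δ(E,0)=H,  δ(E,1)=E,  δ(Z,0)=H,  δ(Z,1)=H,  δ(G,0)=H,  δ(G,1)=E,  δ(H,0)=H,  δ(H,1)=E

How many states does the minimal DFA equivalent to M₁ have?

2

States {Z} cannot be reached from the start state, so discard them.
P0 = {H} | {E,G}.
The partition is now stable with 2 blocks: {H} | {E,G}.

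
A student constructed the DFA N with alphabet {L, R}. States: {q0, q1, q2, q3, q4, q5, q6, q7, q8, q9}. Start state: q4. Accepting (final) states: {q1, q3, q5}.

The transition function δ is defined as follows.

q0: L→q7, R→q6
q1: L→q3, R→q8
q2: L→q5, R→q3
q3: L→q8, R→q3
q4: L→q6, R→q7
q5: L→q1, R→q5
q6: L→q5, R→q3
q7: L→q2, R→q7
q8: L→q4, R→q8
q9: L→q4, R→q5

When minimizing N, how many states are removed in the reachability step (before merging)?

2

Starting at q4 and following transitions, the reachable set is {q1, q2, q3, q4, q5, q6, q7, q8}. That leaves q0, q9 unreachable — 2 in total.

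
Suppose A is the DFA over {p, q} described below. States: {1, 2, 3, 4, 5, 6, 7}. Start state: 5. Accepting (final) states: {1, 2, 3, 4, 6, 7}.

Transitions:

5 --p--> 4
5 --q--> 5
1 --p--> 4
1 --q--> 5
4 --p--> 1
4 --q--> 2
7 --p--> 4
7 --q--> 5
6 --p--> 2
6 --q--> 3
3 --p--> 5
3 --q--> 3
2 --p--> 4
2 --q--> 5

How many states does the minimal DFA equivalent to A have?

First remove the unreachable states {3,6,7}; 4 states remain.
Initial partition by acceptance: {1,2,4} | {5}.
On input q, block {1,2,4} splits into {1,2} and {4}.
Stable partition: {1,2} | {5} | {4} — 3 equivalence classes.

3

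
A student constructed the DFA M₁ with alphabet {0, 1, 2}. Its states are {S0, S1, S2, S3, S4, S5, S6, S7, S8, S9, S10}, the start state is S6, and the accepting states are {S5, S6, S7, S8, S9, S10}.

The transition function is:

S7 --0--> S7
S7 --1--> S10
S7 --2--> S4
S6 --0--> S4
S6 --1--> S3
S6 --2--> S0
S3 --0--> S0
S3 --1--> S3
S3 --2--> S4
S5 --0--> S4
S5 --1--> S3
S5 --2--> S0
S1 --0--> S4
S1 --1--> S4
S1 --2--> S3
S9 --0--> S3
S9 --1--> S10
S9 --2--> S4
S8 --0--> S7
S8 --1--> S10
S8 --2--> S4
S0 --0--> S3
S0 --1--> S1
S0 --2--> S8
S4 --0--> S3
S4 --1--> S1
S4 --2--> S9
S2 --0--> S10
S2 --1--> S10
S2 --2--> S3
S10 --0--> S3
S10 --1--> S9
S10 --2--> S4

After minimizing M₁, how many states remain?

States {S2,S5} cannot be reached from the start state, so discard them.
Initial partition by acceptance: {S6,S7,S8,S9,S10} | {S0,S1,S3,S4}.
Split {S6,S7,S8,S9,S10} by δ(·,0) → {S6,S9,S10} and {S7,S8}.
On input 1, block {S6,S9,S10} splits into {S9,S10} and {S6}.
Refine {S0,S1,S3,S4} on symbol 2: members go to different blocks, giving {S1,S3} and {S0} and {S4}.
Refine {S1,S3} on symbol 0: members go to different blocks, giving {S1} and {S3}.
Stable partition: {S9,S10} | {S1} | {S7,S8} | {S6} | {S0} | {S4} | {S3} — 7 equivalence classes.

7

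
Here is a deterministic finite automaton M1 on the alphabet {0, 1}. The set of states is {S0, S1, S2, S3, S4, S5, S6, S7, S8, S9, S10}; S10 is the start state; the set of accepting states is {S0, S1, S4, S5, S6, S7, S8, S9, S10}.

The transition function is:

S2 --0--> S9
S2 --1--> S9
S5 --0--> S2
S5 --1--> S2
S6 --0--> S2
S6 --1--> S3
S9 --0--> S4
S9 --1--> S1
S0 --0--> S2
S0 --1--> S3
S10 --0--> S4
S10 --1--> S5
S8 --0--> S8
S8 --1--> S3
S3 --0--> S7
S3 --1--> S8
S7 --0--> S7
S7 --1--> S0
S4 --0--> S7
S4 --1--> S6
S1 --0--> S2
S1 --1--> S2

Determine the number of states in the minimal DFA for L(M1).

7

Every state is reachable, so we keep all 11.
Start with accepting vs non-accepting: {S0,S1,S4,S5,S6,S7,S8,S9,S10} | {S2,S3}.
Refine {S0,S1,S4,S5,S6,S7,S8,S9,S10} on symbol 0: members go to different blocks, giving {S4,S7,S8,S9,S10} and {S0,S1,S5,S6}.
Split {S4,S7,S8,S9,S10} by δ(·,1) → {S4,S7,S9,S10} and {S8}.
Refine {S2,S3} on symbol 1: members go to different blocks, giving {S2} and {S3}.
Split {S0,S1,S5,S6} by δ(·,1) → {S0,S6} and {S1,S5}.
Split {S4,S7,S9,S10} by δ(·,1) → {S4,S7} and {S9,S10}.
The partition is now stable with 7 blocks: {S4,S7} | {S2} | {S0,S6} | {S8} | {S3} | {S1,S5} | {S9,S10}.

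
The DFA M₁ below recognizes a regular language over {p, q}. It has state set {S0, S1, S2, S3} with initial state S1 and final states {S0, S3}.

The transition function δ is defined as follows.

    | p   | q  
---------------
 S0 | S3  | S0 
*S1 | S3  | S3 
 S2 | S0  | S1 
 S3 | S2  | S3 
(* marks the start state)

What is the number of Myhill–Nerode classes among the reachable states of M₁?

Every state is reachable, so we keep all 4.
Start with accepting vs non-accepting: {S0,S3} | {S1,S2}.
Refine {S0,S3} on symbol p: members go to different blocks, giving {S0} and {S3}.
On input p, block {S1,S2} splits into {S1} and {S2}.
No further refinement is possible. Final partition (4 blocks): {S0} | {S1} | {S3} | {S2}.

4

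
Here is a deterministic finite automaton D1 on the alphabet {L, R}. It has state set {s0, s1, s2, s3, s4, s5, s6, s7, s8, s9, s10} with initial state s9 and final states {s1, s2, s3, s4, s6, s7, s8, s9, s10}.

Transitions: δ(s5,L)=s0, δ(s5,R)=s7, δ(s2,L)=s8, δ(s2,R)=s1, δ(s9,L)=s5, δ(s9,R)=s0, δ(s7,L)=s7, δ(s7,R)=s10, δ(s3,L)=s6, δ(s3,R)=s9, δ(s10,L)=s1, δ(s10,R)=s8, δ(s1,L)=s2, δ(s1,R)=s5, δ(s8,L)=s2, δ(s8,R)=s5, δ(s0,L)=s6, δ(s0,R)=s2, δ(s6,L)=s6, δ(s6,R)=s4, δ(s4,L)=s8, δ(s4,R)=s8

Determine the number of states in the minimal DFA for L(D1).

Reachable states from the start: {s0,s1,s2,s4,s5,s6,s7,s8,s9,s10}. Unreachable: {s3} — drop them.
P0 = {s1,s2,s4,s6,s7,s8,s9,s10} | {s0,s5}.
On input L, block {s1,s2,s4,s6,s7,s8,s9,s10} splits into {s1,s2,s4,s6,s7,s8,s10} and {s9}.
On input R, block {s1,s2,s4,s6,s7,s8,s10} splits into {s2,s4,s6,s7,s10} and {s1,s8}.
Split {s2,s4,s6,s7,s10} by δ(·,L) → {s2,s4,s10} and {s6,s7}.
Refine {s0,s5} on symbol L: members go to different blocks, giving {s0} and {s5}.
No further refinement is possible. Final partition (6 blocks): {s2,s4,s10} | {s0} | {s9} | {s1,s8} | {s6,s7} | {s5}.

6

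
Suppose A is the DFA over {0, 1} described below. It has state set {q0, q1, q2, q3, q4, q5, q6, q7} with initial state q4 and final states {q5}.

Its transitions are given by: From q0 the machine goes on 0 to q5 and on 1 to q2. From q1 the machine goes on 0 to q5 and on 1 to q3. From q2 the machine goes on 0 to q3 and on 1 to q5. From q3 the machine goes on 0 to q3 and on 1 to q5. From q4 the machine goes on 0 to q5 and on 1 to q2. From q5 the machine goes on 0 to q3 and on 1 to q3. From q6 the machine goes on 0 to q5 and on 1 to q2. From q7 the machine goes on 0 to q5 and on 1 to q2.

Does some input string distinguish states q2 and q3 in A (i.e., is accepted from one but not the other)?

States {q0,q1,q6,q7} cannot be reached from the start state, so discard them.
Start with accepting vs non-accepting: {q5} | {q2,q3,q4}.
On input 0, block {q2,q3,q4} splits into {q2,q3} and {q4}.
No further refinement is possible. Final partition (3 blocks): {q5} | {q2,q3} | {q4}.
q2 and q3 lie in the same block of the stable partition, so they are equivalent — no string distinguishes them.

No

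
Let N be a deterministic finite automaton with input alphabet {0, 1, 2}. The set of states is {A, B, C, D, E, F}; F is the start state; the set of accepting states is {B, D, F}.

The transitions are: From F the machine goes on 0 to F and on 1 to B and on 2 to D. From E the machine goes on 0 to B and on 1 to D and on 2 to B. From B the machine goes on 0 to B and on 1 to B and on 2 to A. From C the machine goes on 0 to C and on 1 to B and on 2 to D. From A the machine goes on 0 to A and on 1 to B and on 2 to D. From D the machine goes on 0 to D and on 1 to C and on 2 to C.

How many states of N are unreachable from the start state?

Starting at F and following transitions, the reachable set is {A, B, C, D, F}. That leaves E unreachable — 1 in total.

1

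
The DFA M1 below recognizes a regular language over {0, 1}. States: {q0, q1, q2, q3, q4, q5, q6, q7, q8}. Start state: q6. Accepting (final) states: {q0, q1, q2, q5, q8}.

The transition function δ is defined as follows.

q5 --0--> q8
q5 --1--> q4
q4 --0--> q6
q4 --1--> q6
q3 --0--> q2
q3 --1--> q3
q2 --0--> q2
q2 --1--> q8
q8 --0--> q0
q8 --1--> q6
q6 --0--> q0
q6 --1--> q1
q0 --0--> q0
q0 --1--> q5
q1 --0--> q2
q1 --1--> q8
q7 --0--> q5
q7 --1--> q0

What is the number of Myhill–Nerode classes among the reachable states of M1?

6

Reachable states from the start: {q0,q1,q2,q4,q5,q6,q8}. Unreachable: {q3,q7} — drop them.
Initial partition by acceptance: {q0,q1,q2,q5,q8} | {q4,q6}.
Split {q0,q1,q2,q5,q8} by δ(·,1) → {q0,q1,q2} and {q5,q8}.
On input 0, block {q4,q6} splits into {q4} and {q6}.
On input 0, block {q5,q8} splits into {q5} and {q8}.
On input 1, block {q0,q1,q2} splits into {q1,q2} and {q0}.
No further refinement is possible. Final partition (6 blocks): {q1,q2} | {q4} | {q5} | {q6} | {q8} | {q0}.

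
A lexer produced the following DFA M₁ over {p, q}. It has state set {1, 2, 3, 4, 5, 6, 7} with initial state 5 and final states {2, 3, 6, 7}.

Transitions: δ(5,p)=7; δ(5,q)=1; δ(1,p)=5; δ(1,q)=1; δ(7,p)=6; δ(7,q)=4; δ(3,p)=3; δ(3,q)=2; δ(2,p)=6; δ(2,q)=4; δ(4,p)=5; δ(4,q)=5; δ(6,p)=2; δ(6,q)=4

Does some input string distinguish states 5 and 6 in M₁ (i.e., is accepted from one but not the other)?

Yes

Reachable states from the start: {1,2,4,5,6,7}. Unreachable: {3} — drop them.
P0 = {2,6,7} | {1,4,5}.
Refine {1,4,5} on symbol p: members go to different blocks, giving {1,4} and {5}.
Refine {1,4} on symbol q: members go to different blocks, giving {1} and {4}.
No further refinement is possible. Final partition (4 blocks): {2,6,7} | {1} | {5} | {4}.
5 and 6 end up in different blocks, so they are distinguishable. For instance, the string 'ε' is accepted from only 6.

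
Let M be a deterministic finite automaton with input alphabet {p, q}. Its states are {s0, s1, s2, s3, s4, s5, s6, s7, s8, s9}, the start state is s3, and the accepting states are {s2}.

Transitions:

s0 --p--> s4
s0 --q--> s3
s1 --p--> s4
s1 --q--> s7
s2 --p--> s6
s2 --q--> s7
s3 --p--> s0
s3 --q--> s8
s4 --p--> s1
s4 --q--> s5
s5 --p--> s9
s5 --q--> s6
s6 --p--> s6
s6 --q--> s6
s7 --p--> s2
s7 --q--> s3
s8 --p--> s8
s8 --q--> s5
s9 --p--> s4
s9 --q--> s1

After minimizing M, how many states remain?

P0 = {s2} | {s0,s1,s3,s4,s5,s6,s7,s8,s9}.
On input p, block {s0,s1,s3,s4,s5,s6,s7,s8,s9} splits into {s0,s1,s3,s4,s5,s6,s8,s9} and {s7}.
On input q, block {s0,s1,s3,s4,s5,s6,s8,s9} splits into {s0,s3,s4,s5,s6,s8,s9} and {s1}.
On input p, block {s0,s3,s4,s5,s6,s8,s9} splits into {s0,s3,s5,s6,s8,s9} and {s4}.
Split {s0,s3,s5,s6,s8,s9} by δ(·,p) → {s3,s5,s6,s8} and {s0,s9}.
Split {s3,s5,s6,s8} by δ(·,p) → {s3,s5} and {s6,s8}.
Split {s0,s9} by δ(·,q) → {s0} and {s9}.
On input p, block {s3,s5} splits into {s3} and {s5}.
Refine {s6,s8} on symbol q: members go to different blocks, giving {s6} and {s8}.
The partition is now stable with 10 blocks: {s2} | {s3} | {s7} | {s1} | {s4} | {s0} | {s6} | {s9} | {s5} | {s8}.

10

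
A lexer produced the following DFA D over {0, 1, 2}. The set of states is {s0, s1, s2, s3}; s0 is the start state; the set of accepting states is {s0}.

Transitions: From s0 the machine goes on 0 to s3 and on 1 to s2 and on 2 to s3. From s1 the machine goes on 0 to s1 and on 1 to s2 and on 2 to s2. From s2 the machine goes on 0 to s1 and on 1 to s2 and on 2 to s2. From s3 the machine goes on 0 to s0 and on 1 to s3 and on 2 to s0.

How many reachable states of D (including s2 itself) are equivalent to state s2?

2

P0 = {s0} | {s1,s2,s3}.
Split {s1,s2,s3} by δ(·,0) → {s1,s2} and {s3}.
Stable partition: {s0} | {s1,s2} | {s3} — 3 equivalence classes.
State s2 belongs to the block {s1,s2}, which has 2 states.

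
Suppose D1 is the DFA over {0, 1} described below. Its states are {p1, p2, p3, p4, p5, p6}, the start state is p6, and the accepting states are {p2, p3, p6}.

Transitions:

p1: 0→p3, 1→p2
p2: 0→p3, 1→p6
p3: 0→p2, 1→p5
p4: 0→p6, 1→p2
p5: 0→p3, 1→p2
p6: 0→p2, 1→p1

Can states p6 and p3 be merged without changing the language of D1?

Reachable states from the start: {p1,p2,p3,p5,p6}. Unreachable: {p4} — drop them.
Initial partition by acceptance: {p2,p3,p6} | {p1,p5}.
Refine {p2,p3,p6} on symbol 1: members go to different blocks, giving {p3,p6} and {p2}.
Stable partition: {p3,p6} | {p1,p5} | {p2} — 3 equivalence classes.
p6 and p3 lie in the same block of the stable partition, so they are equivalent — no string distinguishes them.

Yes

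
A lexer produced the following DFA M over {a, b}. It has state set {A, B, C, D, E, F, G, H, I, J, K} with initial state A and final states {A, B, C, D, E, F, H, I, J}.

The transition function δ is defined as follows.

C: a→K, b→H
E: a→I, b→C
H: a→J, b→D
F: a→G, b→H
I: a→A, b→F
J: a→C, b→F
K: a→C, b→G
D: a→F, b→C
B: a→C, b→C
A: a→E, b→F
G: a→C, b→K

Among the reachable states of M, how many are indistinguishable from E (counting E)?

3

States {B} cannot be reached from the start state, so discard them.
Start with accepting vs non-accepting: {A,C,D,E,F,H,I,J} | {G,K}.
Split {A,C,D,E,F,H,I,J} by δ(·,a) → {A,D,E,H,I,J} and {C,F}.
On input a, block {A,D,E,H,I,J} splits into {A,E,H,I} and {D,J}.
Split {A,E,H,I} by δ(·,a) → {A,E,I} and {H}.
Stable partition: {A,E,I} | {G,K} | {C,F} | {D,J} | {H} — 5 equivalence classes.
The equivalence class containing E is {A,E,I}, of size 3.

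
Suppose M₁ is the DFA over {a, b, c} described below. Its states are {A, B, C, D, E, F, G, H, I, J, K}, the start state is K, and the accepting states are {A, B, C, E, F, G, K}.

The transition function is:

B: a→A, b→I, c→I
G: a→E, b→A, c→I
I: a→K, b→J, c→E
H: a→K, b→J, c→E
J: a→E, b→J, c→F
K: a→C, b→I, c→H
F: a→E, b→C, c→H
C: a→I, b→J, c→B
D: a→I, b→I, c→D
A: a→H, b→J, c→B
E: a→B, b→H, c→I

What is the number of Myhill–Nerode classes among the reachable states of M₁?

Reachable states from the start: {A,B,C,E,F,H,I,J,K}. Unreachable: {D,G} — drop them.
P0 = {A,B,C,E,F,K} | {H,I,J}.
Split {A,B,C,E,F,K} by δ(·,a) → {B,E,F,K} and {A,C}.
On input a, block {B,E,F,K} splits into {B,K} and {E,F}.
Refine {H,I,J} on symbol a: members go to different blocks, giving {H,I} and {J}.
Split {E,F} by δ(·,a) → {E} and {F}.
The partition is now stable with 6 blocks: {B,K} | {H,I} | {A,C} | {E} | {J} | {F}.

6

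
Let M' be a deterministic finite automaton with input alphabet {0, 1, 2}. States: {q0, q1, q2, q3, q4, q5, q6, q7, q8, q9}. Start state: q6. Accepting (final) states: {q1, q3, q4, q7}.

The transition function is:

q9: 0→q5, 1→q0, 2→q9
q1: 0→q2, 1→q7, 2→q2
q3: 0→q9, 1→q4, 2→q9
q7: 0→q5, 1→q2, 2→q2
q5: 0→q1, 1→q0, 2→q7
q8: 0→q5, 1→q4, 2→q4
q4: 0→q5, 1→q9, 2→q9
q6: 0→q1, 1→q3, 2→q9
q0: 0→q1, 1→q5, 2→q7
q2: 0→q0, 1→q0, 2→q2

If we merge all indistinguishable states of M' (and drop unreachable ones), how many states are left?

5

States {q8} cannot be reached from the start state, so discard them.
Initial partition by acceptance: {q1,q3,q4,q7} | {q0,q2,q5,q6,q9}.
Refine {q1,q3,q4,q7} on symbol 1: members go to different blocks, giving {q1,q3} and {q4,q7}.
Split {q0,q2,q5,q6,q9} by δ(·,0) → {q0,q5,q6} and {q2,q9}.
On input 1, block {q0,q5,q6} splits into {q0,q5} and {q6}.
No further refinement is possible. Final partition (5 blocks): {q1,q3} | {q0,q5} | {q4,q7} | {q2,q9} | {q6}.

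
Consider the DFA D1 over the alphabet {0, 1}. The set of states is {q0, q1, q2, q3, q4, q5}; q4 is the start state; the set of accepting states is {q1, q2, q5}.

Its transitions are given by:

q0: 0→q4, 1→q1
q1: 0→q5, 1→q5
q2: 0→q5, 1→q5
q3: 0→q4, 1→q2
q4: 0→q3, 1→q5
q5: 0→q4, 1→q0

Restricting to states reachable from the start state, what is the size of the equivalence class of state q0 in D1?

Every state is reachable, so we keep all 6.
Initial partition by acceptance: {q1,q2,q5} | {q0,q3,q4}.
On input 0, block {q1,q2,q5} splits into {q1,q2} and {q5}.
On input 1, block {q0,q3,q4} splits into {q0,q3} and {q4}.
The partition is now stable with 4 blocks: {q1,q2} | {q0,q3} | {q5} | {q4}.
State q0 belongs to the block {q0,q3}, which has 2 states.

2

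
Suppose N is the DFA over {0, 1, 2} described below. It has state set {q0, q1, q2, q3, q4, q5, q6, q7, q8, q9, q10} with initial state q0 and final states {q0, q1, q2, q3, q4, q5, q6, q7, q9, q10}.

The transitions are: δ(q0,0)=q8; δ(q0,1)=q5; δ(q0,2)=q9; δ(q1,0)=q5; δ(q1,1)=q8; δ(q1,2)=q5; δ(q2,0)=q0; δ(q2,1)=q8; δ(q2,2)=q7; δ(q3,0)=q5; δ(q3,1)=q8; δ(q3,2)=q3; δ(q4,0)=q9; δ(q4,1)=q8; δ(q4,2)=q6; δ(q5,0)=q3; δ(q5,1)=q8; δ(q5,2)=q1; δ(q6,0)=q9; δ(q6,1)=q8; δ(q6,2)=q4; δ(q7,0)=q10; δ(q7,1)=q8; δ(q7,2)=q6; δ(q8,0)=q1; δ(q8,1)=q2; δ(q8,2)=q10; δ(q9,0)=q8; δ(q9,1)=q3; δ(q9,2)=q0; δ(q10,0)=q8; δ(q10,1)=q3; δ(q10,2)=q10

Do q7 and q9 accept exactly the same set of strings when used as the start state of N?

No

P0 = {q0,q1,q2,q3,q4,q5,q6,q7,q9,q10} | {q8}.
Refine {q0,q1,q2,q3,q4,q5,q6,q7,q9,q10} on symbol 0: members go to different blocks, giving {q1,q2,q3,q4,q5,q6,q7} and {q0,q9,q10}.
Refine {q1,q2,q3,q4,q5,q6,q7} on symbol 0: members go to different blocks, giving {q2,q4,q6,q7} and {q1,q3,q5}.
The partition is now stable with 4 blocks: {q2,q4,q6,q7} | {q8} | {q0,q9,q10} | {q1,q3,q5}.
q7 and q9 end up in different blocks, so they are distinguishable. For instance, the string '0' is accepted from only q7.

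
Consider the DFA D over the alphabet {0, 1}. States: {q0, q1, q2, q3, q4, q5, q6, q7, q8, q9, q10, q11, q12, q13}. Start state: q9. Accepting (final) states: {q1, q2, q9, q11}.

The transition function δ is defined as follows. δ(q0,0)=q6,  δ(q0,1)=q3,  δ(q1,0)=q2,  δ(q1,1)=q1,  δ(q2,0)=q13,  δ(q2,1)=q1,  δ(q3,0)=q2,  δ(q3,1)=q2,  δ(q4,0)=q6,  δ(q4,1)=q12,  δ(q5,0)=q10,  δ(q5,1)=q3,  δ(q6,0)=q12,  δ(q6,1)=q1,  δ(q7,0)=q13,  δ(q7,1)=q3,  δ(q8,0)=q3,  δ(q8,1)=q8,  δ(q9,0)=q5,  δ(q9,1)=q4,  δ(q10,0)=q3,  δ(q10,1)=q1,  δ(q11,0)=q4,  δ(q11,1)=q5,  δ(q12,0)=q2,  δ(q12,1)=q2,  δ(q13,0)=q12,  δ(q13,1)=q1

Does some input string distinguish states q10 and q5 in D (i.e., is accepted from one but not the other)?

Yes

First remove the unreachable states {q0,q7,q8,q11}; 10 states remain.
P0 = {q1,q2,q9} | {q3,q4,q5,q6,q10,q12,q13}.
On input 0, block {q1,q2,q9} splits into {q2,q9} and {q1}.
On input 1, block {q2,q9} splits into {q2} and {q9}.
Split {q3,q4,q5,q6,q10,q12,q13} by δ(·,0) → {q4,q5,q6,q10,q13} and {q3,q12}.
Split {q4,q5,q6,q10,q13} by δ(·,0) → {q6,q10,q13} and {q4,q5}.
The partition is now stable with 6 blocks: {q2} | {q6,q10,q13} | {q1} | {q9} | {q3,q12} | {q4,q5}.
q10 and q5 end up in different blocks, so they are distinguishable. For instance, the string '1' is accepted from only q10.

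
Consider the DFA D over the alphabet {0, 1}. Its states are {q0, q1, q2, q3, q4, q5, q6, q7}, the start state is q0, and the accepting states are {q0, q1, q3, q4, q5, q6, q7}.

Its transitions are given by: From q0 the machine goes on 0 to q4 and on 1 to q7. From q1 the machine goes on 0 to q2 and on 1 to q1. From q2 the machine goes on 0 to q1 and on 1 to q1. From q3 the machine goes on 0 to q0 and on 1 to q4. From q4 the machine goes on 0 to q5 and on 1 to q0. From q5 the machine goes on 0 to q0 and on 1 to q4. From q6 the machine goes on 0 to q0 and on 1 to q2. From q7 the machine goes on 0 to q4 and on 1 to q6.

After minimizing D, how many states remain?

7

Reachable states from the start: {q0,q1,q2,q4,q5,q6,q7}. Unreachable: {q3} — drop them.
P0 = {q0,q1,q4,q5,q6,q7} | {q2}.
Split {q0,q1,q4,q5,q6,q7} by δ(·,0) → {q0,q4,q5,q6,q7} and {q1}.
Refine {q0,q4,q5,q6,q7} on symbol 1: members go to different blocks, giving {q0,q4,q5,q7} and {q6}.
Split {q0,q4,q5,q7} by δ(·,1) → {q0,q4,q5} and {q7}.
Refine {q0,q4,q5} on symbol 1: members go to different blocks, giving {q4,q5} and {q0}.
On input 0, block {q4,q5} splits into {q4} and {q5}.
No further refinement is possible. Final partition (7 blocks): {q4} | {q2} | {q1} | {q6} | {q7} | {q0} | {q5}.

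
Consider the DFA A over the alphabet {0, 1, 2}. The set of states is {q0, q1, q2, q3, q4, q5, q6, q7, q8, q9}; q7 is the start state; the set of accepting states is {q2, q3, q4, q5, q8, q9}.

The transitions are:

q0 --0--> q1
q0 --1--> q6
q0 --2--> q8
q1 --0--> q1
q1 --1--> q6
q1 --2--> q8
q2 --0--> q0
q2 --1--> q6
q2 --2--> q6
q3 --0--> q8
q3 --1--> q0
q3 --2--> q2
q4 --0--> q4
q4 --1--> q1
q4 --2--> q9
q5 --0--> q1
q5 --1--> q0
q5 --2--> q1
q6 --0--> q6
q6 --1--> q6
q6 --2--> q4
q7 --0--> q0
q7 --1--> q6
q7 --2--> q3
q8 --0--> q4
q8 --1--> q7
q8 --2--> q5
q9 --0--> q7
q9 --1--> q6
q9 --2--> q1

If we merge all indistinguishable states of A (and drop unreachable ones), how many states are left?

Every state is reachable, so we keep all 10.
Start with accepting vs non-accepting: {q2,q3,q4,q5,q8,q9} | {q0,q1,q6,q7}.
Split {q2,q3,q4,q5,q8,q9} by δ(·,0) → {q2,q5,q9} and {q3,q4,q8}.
The partition is now stable with 3 blocks: {q2,q5,q9} | {q0,q1,q6,q7} | {q3,q4,q8}.

3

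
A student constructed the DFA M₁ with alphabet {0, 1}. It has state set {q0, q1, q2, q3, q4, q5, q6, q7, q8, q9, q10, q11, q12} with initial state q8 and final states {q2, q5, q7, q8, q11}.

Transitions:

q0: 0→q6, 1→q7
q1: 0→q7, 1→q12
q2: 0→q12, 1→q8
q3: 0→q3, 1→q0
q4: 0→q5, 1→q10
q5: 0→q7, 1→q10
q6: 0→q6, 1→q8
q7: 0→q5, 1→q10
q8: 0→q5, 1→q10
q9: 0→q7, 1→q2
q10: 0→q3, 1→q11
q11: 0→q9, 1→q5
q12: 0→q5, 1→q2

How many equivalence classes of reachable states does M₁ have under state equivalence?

Reachable states from the start: {q0,q2,q3,q5,q6,q7,q8,q9,q10,q11,q12}. Unreachable: {q1,q4} — drop them.
P0 = {q2,q5,q7,q8,q11} | {q0,q3,q6,q9,q10,q12}.
Split {q2,q5,q7,q8,q11} by δ(·,0) → {q5,q7,q8} and {q2,q11}.
Split {q0,q3,q6,q9,q10,q12} by δ(·,0) → {q0,q3,q6,q10} and {q9,q12}.
Refine {q0,q3,q6,q10} on symbol 1: members go to different blocks, giving {q0,q6} and {q3} and {q10}.
No further refinement is possible. Final partition (6 blocks): {q5,q7,q8} | {q0,q6} | {q2,q11} | {q9,q12} | {q3} | {q10}.

6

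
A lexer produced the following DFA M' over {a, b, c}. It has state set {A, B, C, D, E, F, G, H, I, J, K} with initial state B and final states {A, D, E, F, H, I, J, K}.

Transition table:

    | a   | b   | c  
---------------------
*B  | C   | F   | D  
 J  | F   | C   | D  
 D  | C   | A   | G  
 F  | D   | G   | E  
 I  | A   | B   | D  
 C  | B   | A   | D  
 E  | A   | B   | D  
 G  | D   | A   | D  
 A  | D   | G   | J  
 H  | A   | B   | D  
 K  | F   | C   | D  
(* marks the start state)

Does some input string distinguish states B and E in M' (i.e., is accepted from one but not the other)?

Reachable states from the start: {A,B,C,D,E,F,G,J}. Unreachable: {H,I,K} — drop them.
Start with accepting vs non-accepting: {A,D,E,F,J} | {B,C,G}.
Split {A,D,E,F,J} by δ(·,a) → {A,E,F,J} and {D}.
On input a, block {A,E,F,J} splits into {A,F} and {E,J}.
Refine {B,C,G} on symbol a: members go to different blocks, giving {B,C} and {G}.
No further refinement is possible. Final partition (5 blocks): {A,F} | {B,C} | {D} | {E,J} | {G}.
B and E end up in different blocks, so they are distinguishable. For instance, the string 'ε' is accepted from only E.

Yes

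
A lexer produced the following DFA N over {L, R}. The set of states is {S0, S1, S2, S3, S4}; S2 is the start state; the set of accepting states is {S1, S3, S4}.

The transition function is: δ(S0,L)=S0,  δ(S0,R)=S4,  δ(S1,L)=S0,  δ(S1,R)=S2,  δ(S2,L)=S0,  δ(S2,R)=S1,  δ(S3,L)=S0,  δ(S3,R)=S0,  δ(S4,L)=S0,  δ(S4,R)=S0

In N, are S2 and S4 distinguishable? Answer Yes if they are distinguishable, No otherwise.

States {S3} cannot be reached from the start state, so discard them.
P0 = {S1,S4} | {S0,S2}.
No further refinement is possible. Final partition (2 blocks): {S1,S4} | {S0,S2}.
S2 and S4 end up in different blocks, so they are distinguishable. For instance, the string 'ε' is accepted from only S4.

Yes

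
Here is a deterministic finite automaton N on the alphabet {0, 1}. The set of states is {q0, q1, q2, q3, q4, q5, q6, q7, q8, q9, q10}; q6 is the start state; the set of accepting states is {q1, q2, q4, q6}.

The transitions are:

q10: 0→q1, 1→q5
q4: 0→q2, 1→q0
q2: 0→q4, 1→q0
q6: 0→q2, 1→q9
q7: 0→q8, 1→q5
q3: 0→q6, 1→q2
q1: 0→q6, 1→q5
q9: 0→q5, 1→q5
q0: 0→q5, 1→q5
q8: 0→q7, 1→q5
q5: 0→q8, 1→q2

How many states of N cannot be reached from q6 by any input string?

3

BFS from q6 reaches {q0, q2, q4, q5, q6, q7, q8, q9}; the 3 state(s) q1, q3, q10 are never visited.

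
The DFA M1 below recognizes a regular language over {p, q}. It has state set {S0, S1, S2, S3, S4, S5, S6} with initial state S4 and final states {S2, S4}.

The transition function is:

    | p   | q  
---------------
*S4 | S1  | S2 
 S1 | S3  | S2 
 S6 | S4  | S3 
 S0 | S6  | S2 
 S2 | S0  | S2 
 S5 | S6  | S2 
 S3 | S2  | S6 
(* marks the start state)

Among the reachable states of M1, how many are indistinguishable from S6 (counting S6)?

2

Reachable states from the start: {S0,S1,S2,S3,S4,S6}. Unreachable: {S5} — drop them.
Start with accepting vs non-accepting: {S2,S4} | {S0,S1,S3,S6}.
Refine {S0,S1,S3,S6} on symbol p: members go to different blocks, giving {S0,S1} and {S3,S6}.
The partition is now stable with 3 blocks: {S2,S4} | {S0,S1} | {S3,S6}.
The equivalence class containing S6 is {S3,S6}, of size 2.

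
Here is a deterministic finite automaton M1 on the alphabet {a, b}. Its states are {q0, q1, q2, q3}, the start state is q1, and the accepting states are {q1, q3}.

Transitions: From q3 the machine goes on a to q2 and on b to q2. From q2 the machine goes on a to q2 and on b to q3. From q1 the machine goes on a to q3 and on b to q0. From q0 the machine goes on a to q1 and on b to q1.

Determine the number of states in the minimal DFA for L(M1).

Start with accepting vs non-accepting: {q1,q3} | {q0,q2}.
Refine {q1,q3} on symbol a: members go to different blocks, giving {q1} and {q3}.
Split {q0,q2} by δ(·,a) → {q0} and {q2}.
Stable partition: {q1} | {q0} | {q3} | {q2} — 4 equivalence classes.

4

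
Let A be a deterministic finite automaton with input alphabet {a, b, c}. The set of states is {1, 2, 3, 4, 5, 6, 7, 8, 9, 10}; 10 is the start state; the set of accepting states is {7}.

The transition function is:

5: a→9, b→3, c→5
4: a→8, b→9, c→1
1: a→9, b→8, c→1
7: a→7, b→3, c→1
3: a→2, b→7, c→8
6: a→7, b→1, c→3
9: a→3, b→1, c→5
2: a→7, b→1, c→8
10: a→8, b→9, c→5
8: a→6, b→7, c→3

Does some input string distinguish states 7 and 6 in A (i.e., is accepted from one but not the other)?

States {4} cannot be reached from the start state, so discard them.
Start with accepting vs non-accepting: {7} | {1,2,3,5,6,8,9,10}.
Split {1,2,3,5,6,8,9,10} by δ(·,a) → {1,3,5,8,9,10} and {2,6}.
On input a, block {1,3,5,8,9,10} splits into {1,5,9,10} and {3,8}.
Refine {1,5,9,10} on symbol a: members go to different blocks, giving {1,5} and {9,10}.
Refine {9,10} on symbol b: members go to different blocks, giving {9} and {10}.
No further refinement is possible. Final partition (6 blocks): {7} | {1,5} | {2,6} | {3,8} | {9} | {10}.
7 and 6 end up in different blocks, so they are distinguishable. For instance, the string 'ε' is accepted from only 7.

Yes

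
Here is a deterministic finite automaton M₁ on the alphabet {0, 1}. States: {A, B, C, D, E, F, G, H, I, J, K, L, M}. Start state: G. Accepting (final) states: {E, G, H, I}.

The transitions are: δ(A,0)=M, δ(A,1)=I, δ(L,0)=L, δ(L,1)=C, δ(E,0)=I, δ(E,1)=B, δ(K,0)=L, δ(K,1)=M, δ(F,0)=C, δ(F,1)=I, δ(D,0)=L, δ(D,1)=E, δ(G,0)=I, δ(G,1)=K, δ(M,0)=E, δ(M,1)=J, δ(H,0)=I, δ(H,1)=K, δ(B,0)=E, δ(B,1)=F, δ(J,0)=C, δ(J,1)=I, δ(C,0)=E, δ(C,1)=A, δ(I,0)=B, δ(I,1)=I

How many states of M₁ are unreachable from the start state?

2

Starting at G and following transitions, the reachable set is {A, B, C, E, F, G, I, J, K, L, M}. That leaves D, H unreachable — 2 in total.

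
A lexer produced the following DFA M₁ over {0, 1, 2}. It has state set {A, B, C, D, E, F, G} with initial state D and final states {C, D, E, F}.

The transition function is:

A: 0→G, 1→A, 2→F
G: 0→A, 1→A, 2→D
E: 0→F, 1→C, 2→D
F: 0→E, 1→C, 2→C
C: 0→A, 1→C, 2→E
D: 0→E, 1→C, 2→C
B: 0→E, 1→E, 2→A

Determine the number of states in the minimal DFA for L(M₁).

4

First remove the unreachable states {B}; 6 states remain.
Start with accepting vs non-accepting: {C,D,E,F} | {A,G}.
On input 0, block {C,D,E,F} splits into {D,E,F} and {C}.
Refine {D,E,F} on symbol 2: members go to different blocks, giving {D,F} and {E}.
Stable partition: {D,F} | {A,G} | {C} | {E} — 4 equivalence classes.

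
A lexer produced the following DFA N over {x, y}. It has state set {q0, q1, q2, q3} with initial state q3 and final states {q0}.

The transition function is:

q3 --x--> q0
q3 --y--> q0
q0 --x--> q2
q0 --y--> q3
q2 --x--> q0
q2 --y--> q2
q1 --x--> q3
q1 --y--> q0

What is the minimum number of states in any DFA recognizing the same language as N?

3

States {q1} cannot be reached from the start state, so discard them.
Initial partition by acceptance: {q0} | {q2,q3}.
On input y, block {q2,q3} splits into {q2} and {q3}.
No further refinement is possible. Final partition (3 blocks): {q0} | {q2} | {q3}.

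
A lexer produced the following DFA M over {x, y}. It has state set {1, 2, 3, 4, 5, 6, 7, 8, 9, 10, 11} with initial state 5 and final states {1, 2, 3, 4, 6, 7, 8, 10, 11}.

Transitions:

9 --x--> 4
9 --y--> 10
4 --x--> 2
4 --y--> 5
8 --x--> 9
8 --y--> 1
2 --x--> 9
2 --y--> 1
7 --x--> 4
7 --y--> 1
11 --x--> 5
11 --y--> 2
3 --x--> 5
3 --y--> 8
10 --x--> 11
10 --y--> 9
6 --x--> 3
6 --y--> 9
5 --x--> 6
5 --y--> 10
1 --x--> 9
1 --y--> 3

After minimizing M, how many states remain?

3

First remove the unreachable states {7}; 10 states remain.
Start with accepting vs non-accepting: {1,2,3,4,6,8,10,11} | {5,9}.
Split {1,2,3,4,6,8,10,11} by δ(·,x) → {1,2,3,8,11} and {4,6,10}.
Stable partition: {1,2,3,8,11} | {5,9} | {4,6,10} — 3 equivalence classes.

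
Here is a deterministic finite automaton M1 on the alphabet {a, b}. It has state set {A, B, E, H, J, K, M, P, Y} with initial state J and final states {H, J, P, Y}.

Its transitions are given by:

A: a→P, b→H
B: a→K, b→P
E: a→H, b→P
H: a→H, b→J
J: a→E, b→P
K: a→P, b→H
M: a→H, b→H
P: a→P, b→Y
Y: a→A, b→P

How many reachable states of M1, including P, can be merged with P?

States {B,K,M} cannot be reached from the start state, so discard them.
P0 = {H,J,P,Y} | {A,E}.
On input a, block {H,J,P,Y} splits into {J,Y} and {H,P}.
Stable partition: {J,Y} | {A,E} | {H,P} — 3 equivalence classes.
State P belongs to the block {H,P}, which has 2 states.

2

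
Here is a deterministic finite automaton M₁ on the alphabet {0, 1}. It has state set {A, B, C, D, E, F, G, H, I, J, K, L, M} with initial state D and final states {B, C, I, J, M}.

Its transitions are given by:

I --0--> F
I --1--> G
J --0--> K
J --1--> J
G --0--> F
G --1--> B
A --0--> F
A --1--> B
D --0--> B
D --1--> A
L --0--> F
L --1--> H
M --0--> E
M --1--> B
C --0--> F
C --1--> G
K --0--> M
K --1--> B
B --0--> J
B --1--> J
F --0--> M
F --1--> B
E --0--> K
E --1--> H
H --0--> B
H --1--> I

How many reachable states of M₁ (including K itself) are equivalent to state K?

First remove the unreachable states {C,L}; 11 states remain.
Start with accepting vs non-accepting: {B,I,J,M} | {A,D,E,F,G,H,K}.
On input 0, block {B,I,J,M} splits into {I,J,M} and {B}.
On input 1, block {I,J,M} splits into {I} and {J} and {M}.
On input 0, block {A,D,E,F,G,H,K} splits into {A,E,G} and {D,H} and {F,K}.
Split {A,E,G} by δ(·,1) → {A,G} and {E}.
On input 1, block {D,H} splits into {D} and {H}.
No further refinement is possible. Final partition (9 blocks): {I} | {A,G} | {B} | {J} | {M} | {D} | {F,K} | {E} | {H}.
The equivalence class containing K is {F,K}, of size 2.

2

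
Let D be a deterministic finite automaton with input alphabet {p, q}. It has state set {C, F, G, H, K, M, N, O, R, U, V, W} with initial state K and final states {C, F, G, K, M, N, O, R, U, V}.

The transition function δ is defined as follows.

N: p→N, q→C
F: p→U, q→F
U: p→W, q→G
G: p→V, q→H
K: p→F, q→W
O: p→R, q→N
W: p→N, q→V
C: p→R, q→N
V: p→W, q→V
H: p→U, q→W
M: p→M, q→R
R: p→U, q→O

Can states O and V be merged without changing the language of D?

First remove the unreachable states {M}; 11 states remain.
Start with accepting vs non-accepting: {C,F,G,K,N,O,R,U,V} | {H,W}.
Split {C,F,G,K,N,O,R,U,V} by δ(·,p) → {C,F,G,K,N,O,R} and {U,V}.
On input p, block {C,F,G,K,N,O,R} splits into {C,K,N,O} and {F,G,R}.
On input p, block {C,K,N,O} splits into {C,K,O} and {N}.
Refine {C,K,O} on symbol q: members go to different blocks, giving {C,O} and {K}.
Refine {H,W} on symbol p: members go to different blocks, giving {W} and {H}.
Refine {U,V} on symbol q: members go to different blocks, giving {V} and {U}.
On input p, block {F,G,R} splits into {F,R} and {G}.
On input q, block {F,R} splits into {F} and {R}.
The partition is now stable with 10 blocks: {C,O} | {W} | {V} | {F} | {N} | {K} | {H} | {U} | {G} | {R}.
O and V end up in different blocks, so they are distinguishable. For instance, the string 'p' is accepted from only O.

No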